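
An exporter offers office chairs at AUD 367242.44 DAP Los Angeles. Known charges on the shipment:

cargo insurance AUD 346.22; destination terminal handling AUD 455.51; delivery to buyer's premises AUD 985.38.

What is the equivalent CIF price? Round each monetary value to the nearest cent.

Not relevant to the conversion: insurance — on the seller under both DAP and CIF; already in the DAP price and stays in the CIF price.
From DAP to CIF, the seller no longer bears: destination terminal, delivery.
CIF price = 367242.44 − 455.51 − 985.38 = 365801.55

CIF price: AUD 365801.55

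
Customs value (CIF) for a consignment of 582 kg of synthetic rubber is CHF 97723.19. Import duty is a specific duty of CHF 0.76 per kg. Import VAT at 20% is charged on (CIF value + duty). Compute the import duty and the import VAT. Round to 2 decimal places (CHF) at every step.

Import duty = 582 × 0.76 = 442.32
VAT base = CIF + duty = 97723.19 + 442.32 = 98165.51
Import VAT = 98165.51 × 20% = 19633.10

Import duty: CHF 442.32; import VAT: CHF 19633.10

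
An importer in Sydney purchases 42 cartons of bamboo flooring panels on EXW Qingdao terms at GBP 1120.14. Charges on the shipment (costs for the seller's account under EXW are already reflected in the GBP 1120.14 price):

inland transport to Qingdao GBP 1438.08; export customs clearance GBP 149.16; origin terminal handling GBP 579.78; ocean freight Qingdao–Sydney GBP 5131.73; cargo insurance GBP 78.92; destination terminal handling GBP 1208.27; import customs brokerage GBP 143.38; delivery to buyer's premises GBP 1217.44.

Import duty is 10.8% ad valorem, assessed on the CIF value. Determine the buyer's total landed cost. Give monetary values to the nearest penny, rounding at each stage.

EXW: the seller makes goods available at their premises; the buyer bears all onward costs.
CIF value = EXW price + inland to port + export clearance + origin terminal + freight + insurance = 1120.14 + 1438.08 + 149.16 + 579.78 + 5131.73 + 78.92 = 8497.81
Import duty = 8497.81 × 10.8% = 917.76
Buyer bears: inland to port 1438.08 + export clearance 149.16 + origin terminal 579.78 + freight 5131.73 + insurance 78.92 + destination terminal 1208.27 + brokerage 143.38 + delivery 1217.44 + duty 917.76 = 10864.52
Landed cost = invoice 1120.14 + 10864.52 = 11984.66

Total landed cost: GBP 11984.66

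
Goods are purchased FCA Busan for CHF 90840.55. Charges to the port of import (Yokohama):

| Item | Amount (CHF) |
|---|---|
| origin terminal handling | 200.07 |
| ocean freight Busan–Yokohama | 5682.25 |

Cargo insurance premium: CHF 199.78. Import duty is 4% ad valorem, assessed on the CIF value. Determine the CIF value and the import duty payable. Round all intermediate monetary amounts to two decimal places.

CIF value: CHF 96922.65; import duty: CHF 3876.91

CIF = FCA price + pre-shipment costs + freight + insurance
CIF = 90840.55 + 200.07 + 5682.25 + 199.78 = 96922.65
Import duty = 96922.65 × 4% = 3876.91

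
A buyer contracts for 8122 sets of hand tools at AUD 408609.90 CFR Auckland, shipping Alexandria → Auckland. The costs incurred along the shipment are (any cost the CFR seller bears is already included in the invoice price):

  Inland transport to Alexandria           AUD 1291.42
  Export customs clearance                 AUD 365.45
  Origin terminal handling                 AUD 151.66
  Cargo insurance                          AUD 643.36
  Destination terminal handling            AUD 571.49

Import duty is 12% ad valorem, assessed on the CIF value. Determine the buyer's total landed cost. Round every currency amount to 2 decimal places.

CFR: the seller pays costs through ocean freight to the destination port, but not insurance.
Already in the invoice (seller's account under CFR): inland to port, export clearance, origin terminal — exclude.
CIF value = CFR price + insurance = 408609.90 + 643.36 = 409253.26
Import duty = 409253.26 × 12% = 49110.39
Buyer bears: insurance 643.36 + destination terminal 571.49 + duty 49110.39 = 50325.24
Landed cost = invoice 408609.90 + 50325.24 = 458935.14

Total landed cost: AUD 458935.14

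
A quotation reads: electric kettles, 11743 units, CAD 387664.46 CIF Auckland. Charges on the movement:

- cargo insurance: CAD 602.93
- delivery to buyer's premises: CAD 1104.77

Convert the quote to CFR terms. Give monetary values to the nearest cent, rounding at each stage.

CFR price: CAD 387061.53

Not relevant to the conversion: delivery — on the buyer under both terms; not part of either seller's price.
From CIF to CFR, the seller no longer bears: insurance.
CFR price = 387664.46 − 602.93 = 387061.53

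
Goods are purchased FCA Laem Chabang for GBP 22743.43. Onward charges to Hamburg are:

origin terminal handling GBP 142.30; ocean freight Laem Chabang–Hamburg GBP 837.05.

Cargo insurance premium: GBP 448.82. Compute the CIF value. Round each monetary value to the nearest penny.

CIF value: GBP 24171.60

CIF = FCA price + pre-shipment costs + freight + insurance
CIF = 22743.43 + 142.30 + 837.05 + 448.82 = 24171.60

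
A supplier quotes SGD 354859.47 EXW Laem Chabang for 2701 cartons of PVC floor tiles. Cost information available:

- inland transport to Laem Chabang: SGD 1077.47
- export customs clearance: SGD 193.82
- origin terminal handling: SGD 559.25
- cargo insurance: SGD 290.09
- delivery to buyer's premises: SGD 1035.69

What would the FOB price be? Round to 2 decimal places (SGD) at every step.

Not relevant to the conversion: delivery, insurance — on the buyer under both terms; not part of either seller's price.
From EXW to FOB, the seller additionally bears: inland to port, export clearance, origin terminal.
FOB price = 354859.47 + 1077.47 + 193.82 + 559.25 = 356690.01

FOB price: SGD 356690.01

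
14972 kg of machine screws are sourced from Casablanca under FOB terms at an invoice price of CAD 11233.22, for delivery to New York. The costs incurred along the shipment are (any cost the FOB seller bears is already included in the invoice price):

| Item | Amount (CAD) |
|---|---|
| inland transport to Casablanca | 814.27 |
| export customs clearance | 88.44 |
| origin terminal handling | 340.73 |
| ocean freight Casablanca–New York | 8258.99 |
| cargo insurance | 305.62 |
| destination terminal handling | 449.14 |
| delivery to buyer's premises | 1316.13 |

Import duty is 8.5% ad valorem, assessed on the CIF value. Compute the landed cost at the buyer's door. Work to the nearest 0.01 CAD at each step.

FOB: the seller bears costs until goods are on board at the origin port; the buyer bears freight, insurance and all costs thereafter.
Already in the invoice (seller's account under FOB): inland to port, export clearance, origin terminal — exclude.
CIF value = FOB price + freight + insurance = 11233.22 + 8258.99 + 305.62 = 19797.83
Import duty = 19797.83 × 8.5% = 1682.82
Buyer bears: freight 8258.99 + insurance 305.62 + destination terminal 449.14 + delivery 1316.13 + duty 1682.82 = 12012.70
Landed cost = invoice 11233.22 + 12012.70 = 23245.92

Total landed cost: CAD 23245.92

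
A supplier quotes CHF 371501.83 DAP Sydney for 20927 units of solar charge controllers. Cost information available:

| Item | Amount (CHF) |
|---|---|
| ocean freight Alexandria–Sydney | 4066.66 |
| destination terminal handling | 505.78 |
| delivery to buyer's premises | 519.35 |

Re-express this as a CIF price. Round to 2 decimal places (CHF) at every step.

Not relevant to the conversion: freight — on the seller under both DAP and CIF; already in the DAP price and stays in the CIF price.
From DAP to CIF, the seller no longer bears: destination terminal, delivery.
CIF price = 371501.83 − 505.78 − 519.35 = 370476.70

CIF price: CHF 370476.70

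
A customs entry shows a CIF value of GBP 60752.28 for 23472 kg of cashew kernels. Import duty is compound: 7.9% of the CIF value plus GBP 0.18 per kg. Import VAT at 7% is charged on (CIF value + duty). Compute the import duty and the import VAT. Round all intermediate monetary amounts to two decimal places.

Ad valorem component: 60752.28 × 7.9% = 4799.43
Specific component: 23472 × 0.18 = 4224.96
Import duty = 4799.43 + 4224.96 = 9024.39
VAT base = CIF + duty = 60752.28 + 9024.39 = 69776.67
Import VAT = 69776.67 × 7% = 4884.37

Import duty: GBP 9024.39; import VAT: GBP 4884.37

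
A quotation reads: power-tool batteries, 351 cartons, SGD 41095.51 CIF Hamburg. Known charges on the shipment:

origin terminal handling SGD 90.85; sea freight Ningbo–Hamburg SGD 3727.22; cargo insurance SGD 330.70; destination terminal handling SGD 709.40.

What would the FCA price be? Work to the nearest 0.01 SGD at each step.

Not relevant to the conversion: destination terminal — on the buyer under both terms; not part of either seller's price.
From CIF to FCA, the seller no longer bears: origin terminal, freight, insurance.
FCA price = 41095.51 − 90.85 − 3727.22 − 330.70 = 36946.74

FCA price: SGD 36946.74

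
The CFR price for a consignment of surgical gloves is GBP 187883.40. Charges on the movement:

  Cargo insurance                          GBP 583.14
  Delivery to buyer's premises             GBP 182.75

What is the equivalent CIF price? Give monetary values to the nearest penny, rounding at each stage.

Not relevant to the conversion: delivery — on the buyer under both terms; not part of either seller's price.
From CFR to CIF, the seller additionally bears: insurance.
CIF price = 187883.40 + 583.14 = 188466.54

CIF price: GBP 188466.54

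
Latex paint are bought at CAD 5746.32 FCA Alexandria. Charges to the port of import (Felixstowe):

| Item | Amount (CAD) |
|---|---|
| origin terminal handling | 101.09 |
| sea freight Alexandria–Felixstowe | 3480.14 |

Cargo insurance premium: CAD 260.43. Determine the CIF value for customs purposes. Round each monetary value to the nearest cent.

CIF = FCA price + pre-shipment costs + freight + insurance
CIF = 5746.32 + 101.09 + 3480.14 + 260.43 = 9587.98

CIF value: CAD 9587.98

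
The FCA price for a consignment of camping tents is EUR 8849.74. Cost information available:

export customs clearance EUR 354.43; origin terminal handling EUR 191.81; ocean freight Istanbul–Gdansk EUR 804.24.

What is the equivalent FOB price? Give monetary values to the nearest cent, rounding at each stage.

Not relevant to the conversion: export clearance — on the seller under both FCA and FOB; already in the FCA price and stays in the FOB price. freight — on the buyer under both terms; not part of either seller's price.
From FCA to FOB, the seller additionally bears: origin terminal.
FOB price = 8849.74 + 191.81 = 9041.55

FOB price: EUR 9041.55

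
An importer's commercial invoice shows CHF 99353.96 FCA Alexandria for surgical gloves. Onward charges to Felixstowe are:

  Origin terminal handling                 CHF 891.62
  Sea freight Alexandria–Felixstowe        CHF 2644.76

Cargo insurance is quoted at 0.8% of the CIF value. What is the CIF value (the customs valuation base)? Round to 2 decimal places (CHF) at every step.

Let C be the CIF value. C = FCA price + pre-shipment costs + freight + 0.8% × C
C − 0.8% × C = 99353.96 + 891.62 + 2644.76
0.992 × C = 102890.34
C = 102890.34 / 0.992 = 103720.10
Insurance premium = 0.8% × 103720.10 = 829.76

CIF value: CHF 103720.10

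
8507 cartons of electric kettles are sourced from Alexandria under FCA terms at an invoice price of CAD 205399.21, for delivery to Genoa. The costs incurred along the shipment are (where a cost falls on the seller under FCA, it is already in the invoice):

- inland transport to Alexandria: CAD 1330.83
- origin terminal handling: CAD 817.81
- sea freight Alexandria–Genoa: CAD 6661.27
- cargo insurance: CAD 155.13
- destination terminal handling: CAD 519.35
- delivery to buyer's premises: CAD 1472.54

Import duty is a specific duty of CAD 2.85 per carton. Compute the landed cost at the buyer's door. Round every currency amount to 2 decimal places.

Total landed cost: CAD 239270.26

FCA: the seller delivers export-cleared goods to the carrier; the buyer bears costs from that point.
Already in the invoice (seller's account under FCA): inland to port — exclude.
CIF value = FCA price + origin terminal + freight + insurance = 205399.21 + 817.81 + 6661.27 + 155.13 = 213033.42
Import duty = 8507 × 2.85 = 24244.95
Buyer bears: origin terminal 817.81 + freight 6661.27 + insurance 155.13 + destination terminal 519.35 + delivery 1472.54 + duty 24244.95 = 33871.05
Landed cost = invoice 205399.21 + 33871.05 = 239270.26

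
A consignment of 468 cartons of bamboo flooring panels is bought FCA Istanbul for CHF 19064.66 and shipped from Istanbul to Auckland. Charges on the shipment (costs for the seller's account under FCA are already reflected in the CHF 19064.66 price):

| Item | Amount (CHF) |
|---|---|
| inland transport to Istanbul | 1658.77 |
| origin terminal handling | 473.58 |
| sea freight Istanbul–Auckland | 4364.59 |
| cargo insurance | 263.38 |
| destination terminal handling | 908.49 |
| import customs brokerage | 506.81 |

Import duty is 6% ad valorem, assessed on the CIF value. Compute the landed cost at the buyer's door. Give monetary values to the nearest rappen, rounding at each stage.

FCA: the seller delivers export-cleared goods to the carrier; the buyer bears costs from that point.
Already in the invoice (seller's account under FCA): inland to port — exclude.
CIF value = FCA price + origin terminal + freight + insurance = 19064.66 + 473.58 + 4364.59 + 263.38 = 24166.21
Import duty = 24166.21 × 6% = 1449.97
Buyer bears: origin terminal 473.58 + freight 4364.59 + insurance 263.38 + destination terminal 908.49 + brokerage 506.81 + duty 1449.97 = 7966.82
Landed cost = invoice 19064.66 + 7966.82 = 27031.48

Total landed cost: CHF 27031.48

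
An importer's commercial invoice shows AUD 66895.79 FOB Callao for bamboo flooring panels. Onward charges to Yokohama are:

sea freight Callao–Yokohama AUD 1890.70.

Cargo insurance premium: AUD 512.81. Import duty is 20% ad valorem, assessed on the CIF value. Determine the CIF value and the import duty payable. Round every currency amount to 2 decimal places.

CIF = FOB price + freight + insurance
CIF = 66895.79 + 1890.70 + 512.81 = 69299.30
Import duty = 69299.30 × 20% = 13859.86

CIF value: AUD 69299.30; import duty: AUD 13859.86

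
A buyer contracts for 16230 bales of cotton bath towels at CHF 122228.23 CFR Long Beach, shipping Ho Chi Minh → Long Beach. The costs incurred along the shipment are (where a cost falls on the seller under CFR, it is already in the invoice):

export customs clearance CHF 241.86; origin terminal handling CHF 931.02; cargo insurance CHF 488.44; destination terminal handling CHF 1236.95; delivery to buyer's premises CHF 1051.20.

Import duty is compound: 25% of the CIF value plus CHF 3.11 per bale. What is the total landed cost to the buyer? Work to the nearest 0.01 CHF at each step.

CFR: the seller pays costs through ocean freight to the destination port, but not insurance.
Already in the invoice (seller's account under CFR): export clearance, origin terminal — exclude.
CIF value = CFR price + insurance = 122228.23 + 488.44 = 122716.67
Ad valorem component: 122716.67 × 25% = 30679.17
Specific component: 16230 × 3.11 = 50475.30
Import duty = 30679.17 + 50475.30 = 81154.47
Buyer bears: insurance 488.44 + destination terminal 1236.95 + delivery 1051.20 + duty 81154.47 = 83931.06
Landed cost = invoice 122228.23 + 83931.06 = 206159.29

Total landed cost: CHF 206159.29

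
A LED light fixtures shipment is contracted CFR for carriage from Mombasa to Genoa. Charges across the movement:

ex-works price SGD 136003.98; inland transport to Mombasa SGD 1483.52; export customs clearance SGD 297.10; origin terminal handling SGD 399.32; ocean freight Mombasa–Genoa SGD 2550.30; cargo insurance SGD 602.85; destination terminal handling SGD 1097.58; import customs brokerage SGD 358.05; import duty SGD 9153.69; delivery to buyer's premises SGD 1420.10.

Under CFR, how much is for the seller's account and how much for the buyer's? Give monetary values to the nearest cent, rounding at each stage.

CFR: the seller pays costs through ocean freight to the destination port, but not insurance.
Seller's account: goods 136003.98 + inland to port 1483.52 + export clearance 297.10 + origin terminal 399.32 + freight 2550.30 = 140734.22
Buyer's account: insurance 602.85 + destination terminal 1097.58 + brokerage 358.05 + duty 9153.69 + delivery 1420.10 = 12632.27

Seller: SGD 140734.22; buyer: SGD 12632.27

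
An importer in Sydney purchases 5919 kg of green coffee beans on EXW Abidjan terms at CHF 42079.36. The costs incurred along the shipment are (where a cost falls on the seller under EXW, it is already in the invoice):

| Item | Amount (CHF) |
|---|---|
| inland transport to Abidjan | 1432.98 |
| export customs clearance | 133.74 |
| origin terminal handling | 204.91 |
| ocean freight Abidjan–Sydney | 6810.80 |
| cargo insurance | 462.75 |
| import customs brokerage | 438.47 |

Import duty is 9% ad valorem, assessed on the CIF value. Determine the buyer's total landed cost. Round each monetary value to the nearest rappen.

EXW: the seller makes goods available at their premises; the buyer bears all onward costs.
CIF value = EXW price + inland to port + export clearance + origin terminal + freight + insurance = 42079.36 + 1432.98 + 133.74 + 204.91 + 6810.80 + 462.75 = 51124.54
Import duty = 51124.54 × 9% = 4601.21
Buyer bears: inland to port 1432.98 + export clearance 133.74 + origin terminal 204.91 + freight 6810.80 + insurance 462.75 + brokerage 438.47 + duty 4601.21 = 14084.86
Landed cost = invoice 42079.36 + 14084.86 = 56164.22

Total landed cost: CHF 56164.22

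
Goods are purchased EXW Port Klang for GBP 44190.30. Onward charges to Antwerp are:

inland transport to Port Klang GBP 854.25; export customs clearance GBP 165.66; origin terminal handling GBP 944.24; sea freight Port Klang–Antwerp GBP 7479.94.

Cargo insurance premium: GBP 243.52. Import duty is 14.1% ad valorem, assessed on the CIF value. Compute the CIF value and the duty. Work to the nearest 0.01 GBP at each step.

CIF = EXW price + pre-shipment costs + freight + insurance
CIF = 44190.30 + 854.25 + 165.66 + 944.24 + 7479.94 + 243.52 = 53877.91
Import duty = 53877.91 × 14.1% = 7596.79

CIF value: GBP 53877.91; import duty: GBP 7596.79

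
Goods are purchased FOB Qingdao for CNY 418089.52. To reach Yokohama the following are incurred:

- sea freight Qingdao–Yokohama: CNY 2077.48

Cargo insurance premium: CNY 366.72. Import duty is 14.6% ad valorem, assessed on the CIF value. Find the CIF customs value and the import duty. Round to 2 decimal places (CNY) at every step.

CIF value: CNY 420533.72; import duty: CNY 61397.92

CIF = FOB price + freight + insurance
CIF = 418089.52 + 2077.48 + 366.72 = 420533.72
Import duty = 420533.72 × 14.6% = 61397.92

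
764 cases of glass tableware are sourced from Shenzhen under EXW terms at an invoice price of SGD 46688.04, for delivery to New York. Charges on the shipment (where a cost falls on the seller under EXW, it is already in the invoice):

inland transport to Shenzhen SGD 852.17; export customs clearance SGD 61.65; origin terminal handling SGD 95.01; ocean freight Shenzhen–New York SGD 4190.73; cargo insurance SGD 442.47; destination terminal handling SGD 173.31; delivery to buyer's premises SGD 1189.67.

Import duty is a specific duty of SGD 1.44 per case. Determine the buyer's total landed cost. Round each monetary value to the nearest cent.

EXW: the seller makes goods available at their premises; the buyer bears all onward costs.
CIF value = EXW price + inland to port + export clearance + origin terminal + freight + insurance = 46688.04 + 852.17 + 61.65 + 95.01 + 4190.73 + 442.47 = 52330.07
Import duty = 764 × 1.44 = 1100.16
Buyer bears: inland to port 852.17 + export clearance 61.65 + origin terminal 95.01 + freight 4190.73 + insurance 442.47 + destination terminal 173.31 + delivery 1189.67 + duty 1100.16 = 8105.17
Landed cost = invoice 46688.04 + 8105.17 = 54793.21

Total landed cost: SGD 54793.21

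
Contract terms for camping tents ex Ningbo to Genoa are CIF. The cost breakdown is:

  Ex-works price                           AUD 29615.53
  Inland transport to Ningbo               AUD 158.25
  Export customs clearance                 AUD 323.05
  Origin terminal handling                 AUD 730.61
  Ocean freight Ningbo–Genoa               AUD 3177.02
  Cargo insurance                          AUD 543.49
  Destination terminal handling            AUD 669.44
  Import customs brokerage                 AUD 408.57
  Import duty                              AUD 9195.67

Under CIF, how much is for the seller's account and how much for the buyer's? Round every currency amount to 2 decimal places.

CIF: the seller pays costs through ocean freight and marine insurance to the destination port.
Seller's account: goods 29615.53 + inland to port 158.25 + export clearance 323.05 + origin terminal 730.61 + freight 3177.02 + insurance 543.49 = 34547.95
Buyer's account: destination terminal 669.44 + brokerage 408.57 + duty 9195.67 = 10273.68

Seller: AUD 34547.95; buyer: AUD 10273.68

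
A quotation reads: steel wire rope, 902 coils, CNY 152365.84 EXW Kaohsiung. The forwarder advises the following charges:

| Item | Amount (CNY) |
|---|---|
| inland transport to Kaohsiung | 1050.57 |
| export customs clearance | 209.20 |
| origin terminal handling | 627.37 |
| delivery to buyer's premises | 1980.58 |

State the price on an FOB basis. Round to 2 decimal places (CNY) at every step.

FOB price: CNY 154252.98

Not relevant to the conversion: delivery — on the buyer under both terms; not part of either seller's price.
From EXW to FOB, the seller additionally bears: inland to port, export clearance, origin terminal.
FOB price = 152365.84 + 1050.57 + 209.20 + 627.37 = 154252.98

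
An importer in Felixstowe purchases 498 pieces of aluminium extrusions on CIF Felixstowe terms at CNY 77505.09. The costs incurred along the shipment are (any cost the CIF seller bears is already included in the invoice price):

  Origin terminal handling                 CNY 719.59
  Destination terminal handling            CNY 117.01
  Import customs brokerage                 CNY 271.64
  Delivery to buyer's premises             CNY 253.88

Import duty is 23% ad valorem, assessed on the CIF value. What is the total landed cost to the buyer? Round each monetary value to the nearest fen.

Total landed cost: CNY 95973.79

CIF: the seller pays costs through ocean freight and marine insurance to the destination port.
Already in the invoice (seller's account under CIF): origin terminal — exclude.
The CIF price already equals the CIF value: 77505.09
Import duty = 77505.09 × 23% = 17826.17
Buyer bears: destination terminal 117.01 + brokerage 271.64 + delivery 253.88 + duty 17826.17 = 18468.70
Landed cost = invoice 77505.09 + 18468.70 = 95973.79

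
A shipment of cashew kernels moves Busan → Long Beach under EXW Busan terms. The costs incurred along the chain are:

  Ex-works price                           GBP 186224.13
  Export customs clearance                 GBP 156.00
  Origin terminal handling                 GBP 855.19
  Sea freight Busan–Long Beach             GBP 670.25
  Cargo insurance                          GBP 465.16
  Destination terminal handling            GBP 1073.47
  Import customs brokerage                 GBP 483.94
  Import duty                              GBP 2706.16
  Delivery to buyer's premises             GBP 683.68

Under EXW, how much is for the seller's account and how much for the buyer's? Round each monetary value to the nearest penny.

EXW: the seller makes goods available at their premises; the buyer bears all onward costs.
Seller's account: goods 186224.13 = 186224.13
Buyer's account: export clearance 156.00 + origin terminal 855.19 + freight 670.25 + insurance 465.16 + destination terminal 1073.47 + brokerage 483.94 + duty 2706.16 + delivery 683.68 = 7093.85

Seller: GBP 186224.13; buyer: GBP 7093.85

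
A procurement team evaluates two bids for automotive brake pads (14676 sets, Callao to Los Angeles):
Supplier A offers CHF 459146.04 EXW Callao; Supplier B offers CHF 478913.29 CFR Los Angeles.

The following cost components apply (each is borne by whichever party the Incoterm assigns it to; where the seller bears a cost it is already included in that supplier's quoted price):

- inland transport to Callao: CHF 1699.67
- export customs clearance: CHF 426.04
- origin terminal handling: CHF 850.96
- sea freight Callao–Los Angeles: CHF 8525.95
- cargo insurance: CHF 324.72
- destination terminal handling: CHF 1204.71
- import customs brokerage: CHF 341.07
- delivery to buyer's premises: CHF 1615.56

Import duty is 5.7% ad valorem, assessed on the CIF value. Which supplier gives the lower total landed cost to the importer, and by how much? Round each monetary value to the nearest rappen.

Supplier A (EXW):
CIF value = EXW price + inland to port + export clearance + origin terminal + freight + insurance = 459146.04 + 1699.67 + 426.04 + 850.96 + 8525.95 + 324.72 = 470973.38
Import duty = 470973.38 × 5.7% = 26845.48
Buyer bears (A): 1699.67 + 426.04 + 850.96 + 8525.95 + 324.72 + 1204.71 + 341.07 + 1615.56 = 14988.68
Landed cost (A) = invoice 459146.04 + 14988.68 + duty 26845.48 = 500980.20
Supplier B (CFR):
CIF value = CFR price + insurance = 478913.29 + 324.72 = 479238.01
Import duty = 479238.01 × 5.7% = 27316.57
Buyer bears (B): 324.72 + 1204.71 + 341.07 + 1615.56 = 3486.06
Landed cost (B) = invoice 478913.29 + 3486.06 + duty 27316.57 = 509715.92
Difference = |500980.20 − 509715.92| = 8735.72

Supplier A is cheaper by CHF 8735.72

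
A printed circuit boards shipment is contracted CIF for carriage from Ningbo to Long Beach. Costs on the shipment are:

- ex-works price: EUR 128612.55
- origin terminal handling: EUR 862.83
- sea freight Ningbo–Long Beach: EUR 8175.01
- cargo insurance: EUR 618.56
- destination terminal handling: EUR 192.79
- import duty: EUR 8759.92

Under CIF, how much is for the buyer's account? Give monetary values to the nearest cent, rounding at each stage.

CIF: the seller pays costs through ocean freight and marine insurance to the destination port.
Seller's account: goods 128612.55 + origin terminal 862.83 + freight 8175.01 + insurance 618.56 = 138268.95
Buyer's account: destination terminal 192.79 + duty 8759.92 = 8952.71

Buyer's account: EUR 8952.71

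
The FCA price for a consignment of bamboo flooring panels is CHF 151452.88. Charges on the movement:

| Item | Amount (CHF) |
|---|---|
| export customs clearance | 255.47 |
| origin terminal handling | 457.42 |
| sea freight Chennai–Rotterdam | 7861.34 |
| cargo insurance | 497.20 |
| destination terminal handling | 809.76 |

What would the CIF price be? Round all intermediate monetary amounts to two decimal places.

Not relevant to the conversion: export clearance — on the seller under both FCA and CIF; already in the FCA price and stays in the CIF price. destination terminal — on the buyer under both terms; not part of either seller's price.
From FCA to CIF, the seller additionally bears: origin terminal, freight, insurance.
CIF price = 151452.88 + 457.42 + 7861.34 + 497.20 = 160268.84

CIF price: CHF 160268.84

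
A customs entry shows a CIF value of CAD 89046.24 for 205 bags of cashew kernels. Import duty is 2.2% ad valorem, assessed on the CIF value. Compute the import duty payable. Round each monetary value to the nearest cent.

Import duty: CAD 1959.02

Import duty = 89046.24 × 2.2% = 1959.02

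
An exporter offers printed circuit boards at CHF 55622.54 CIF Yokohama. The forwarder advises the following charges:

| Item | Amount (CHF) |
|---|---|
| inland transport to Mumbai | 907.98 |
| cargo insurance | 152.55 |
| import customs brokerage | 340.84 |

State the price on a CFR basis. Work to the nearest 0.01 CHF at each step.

CFR price: CHF 55469.99

Not relevant to the conversion: inland to port — on the seller under both CIF and CFR; already in the CIF price and stays in the CFR price. brokerage — on the buyer under both terms; not part of either seller's price.
From CIF to CFR, the seller no longer bears: insurance.
CFR price = 55622.54 − 152.55 = 55469.99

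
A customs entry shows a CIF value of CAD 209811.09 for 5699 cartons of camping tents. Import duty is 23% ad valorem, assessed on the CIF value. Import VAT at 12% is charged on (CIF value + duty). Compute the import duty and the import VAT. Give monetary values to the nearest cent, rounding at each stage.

Import duty = 209811.09 × 23% = 48256.55
VAT base = CIF + duty = 209811.09 + 48256.55 = 258067.64
Import VAT = 258067.64 × 12% = 30968.12

Import duty: CAD 48256.55; import VAT: CAD 30968.12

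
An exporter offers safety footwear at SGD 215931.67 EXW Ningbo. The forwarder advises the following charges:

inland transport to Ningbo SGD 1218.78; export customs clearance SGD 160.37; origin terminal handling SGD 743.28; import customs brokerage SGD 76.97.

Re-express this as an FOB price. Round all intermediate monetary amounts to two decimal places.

FOB price: SGD 218054.10

Not relevant to the conversion: brokerage — on the buyer under both terms; not part of either seller's price.
From EXW to FOB, the seller additionally bears: inland to port, export clearance, origin terminal.
FOB price = 215931.67 + 1218.78 + 160.37 + 743.28 = 218054.10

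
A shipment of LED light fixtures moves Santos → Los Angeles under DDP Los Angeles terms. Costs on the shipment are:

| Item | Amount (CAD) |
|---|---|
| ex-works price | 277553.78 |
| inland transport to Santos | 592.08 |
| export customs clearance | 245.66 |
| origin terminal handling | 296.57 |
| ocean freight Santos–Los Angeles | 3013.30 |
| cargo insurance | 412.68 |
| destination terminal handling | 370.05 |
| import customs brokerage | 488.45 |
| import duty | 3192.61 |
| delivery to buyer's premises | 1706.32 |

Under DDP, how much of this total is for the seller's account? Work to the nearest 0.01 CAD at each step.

DDP: the seller bears all costs including import duty.
Seller's account: goods 277553.78 + inland to port 592.08 + export clearance 245.66 + origin terminal 296.57 + freight 3013.30 + insurance 412.68 + destination terminal 370.05 + brokerage 488.45 + duty 3192.61 + delivery 1706.32 = 287871.50
Buyer's account: 0.00

Seller's account: CAD 287871.50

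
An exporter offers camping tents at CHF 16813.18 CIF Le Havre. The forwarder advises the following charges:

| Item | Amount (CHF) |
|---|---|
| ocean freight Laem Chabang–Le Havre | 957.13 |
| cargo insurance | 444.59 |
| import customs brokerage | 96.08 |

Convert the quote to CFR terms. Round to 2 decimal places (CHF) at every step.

CFR price: CHF 16368.59

Not relevant to the conversion: freight — on the seller under both CIF and CFR; already in the CIF price and stays in the CFR price. brokerage — on the buyer under both terms; not part of either seller's price.
From CIF to CFR, the seller no longer bears: insurance.
CFR price = 16813.18 − 444.59 = 16368.59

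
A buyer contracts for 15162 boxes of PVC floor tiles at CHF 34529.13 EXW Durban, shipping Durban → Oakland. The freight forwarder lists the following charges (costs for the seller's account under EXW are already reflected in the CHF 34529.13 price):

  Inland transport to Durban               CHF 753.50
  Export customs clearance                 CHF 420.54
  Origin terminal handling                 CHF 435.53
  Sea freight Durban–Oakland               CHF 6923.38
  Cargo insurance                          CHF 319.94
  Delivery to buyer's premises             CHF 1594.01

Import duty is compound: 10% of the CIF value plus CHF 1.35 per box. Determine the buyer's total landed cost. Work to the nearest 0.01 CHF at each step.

EXW: the seller makes goods available at their premises; the buyer bears all onward costs.
CIF value = EXW price + inland to port + export clearance + origin terminal + freight + insurance = 34529.13 + 753.50 + 420.54 + 435.53 + 6923.38 + 319.94 = 43382.02
Ad valorem component: 43382.02 × 10% = 4338.20
Specific component: 15162 × 1.35 = 20468.70
Import duty = 4338.20 + 20468.70 = 24806.90
Buyer bears: inland to port 753.50 + export clearance 420.54 + origin terminal 435.53 + freight 6923.38 + insurance 319.94 + delivery 1594.01 + duty 24806.90 = 35253.80
Landed cost = invoice 34529.13 + 35253.80 = 69782.93

Total landed cost: CHF 69782.93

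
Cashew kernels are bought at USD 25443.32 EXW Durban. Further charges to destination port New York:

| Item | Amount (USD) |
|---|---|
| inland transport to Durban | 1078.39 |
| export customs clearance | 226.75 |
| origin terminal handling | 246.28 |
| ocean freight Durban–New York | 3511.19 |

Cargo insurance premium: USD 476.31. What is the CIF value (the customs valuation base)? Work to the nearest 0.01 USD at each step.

CIF = EXW price + pre-shipment costs + freight + insurance
CIF = 25443.32 + 1078.39 + 226.75 + 246.28 + 3511.19 + 476.31 = 30982.24

CIF value: USD 30982.24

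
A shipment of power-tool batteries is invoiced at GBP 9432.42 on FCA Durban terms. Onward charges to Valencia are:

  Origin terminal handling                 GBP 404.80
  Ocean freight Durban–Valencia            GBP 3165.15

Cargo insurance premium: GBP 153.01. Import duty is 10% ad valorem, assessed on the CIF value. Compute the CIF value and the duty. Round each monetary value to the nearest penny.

CIF = FCA price + pre-shipment costs + freight + insurance
CIF = 9432.42 + 404.80 + 3165.15 + 153.01 = 13155.38
Import duty = 13155.38 × 10% = 1315.54

CIF value: GBP 13155.38; import duty: GBP 1315.54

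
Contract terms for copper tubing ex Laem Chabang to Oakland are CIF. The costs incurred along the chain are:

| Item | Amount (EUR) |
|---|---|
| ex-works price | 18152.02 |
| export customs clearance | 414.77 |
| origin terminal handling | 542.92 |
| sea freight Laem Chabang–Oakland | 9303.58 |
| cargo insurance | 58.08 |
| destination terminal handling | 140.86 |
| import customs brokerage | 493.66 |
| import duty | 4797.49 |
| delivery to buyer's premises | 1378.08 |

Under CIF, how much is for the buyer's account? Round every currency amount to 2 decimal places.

CIF: the seller pays costs through ocean freight and marine insurance to the destination port.
Seller's account: goods 18152.02 + export clearance 414.77 + origin terminal 542.92 + freight 9303.58 + insurance 58.08 = 28471.37
Buyer's account: destination terminal 140.86 + brokerage 493.66 + duty 4797.49 + delivery 1378.08 = 6810.09

Buyer's account: EUR 6810.09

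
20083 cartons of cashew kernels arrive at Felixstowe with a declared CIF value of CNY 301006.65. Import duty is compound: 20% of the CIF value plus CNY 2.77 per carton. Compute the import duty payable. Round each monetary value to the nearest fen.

Import duty: CNY 115831.24

Ad valorem component: 301006.65 × 20% = 60201.33
Specific component: 20083 × 2.77 = 55629.91
Import duty = 60201.33 + 55629.91 = 115831.24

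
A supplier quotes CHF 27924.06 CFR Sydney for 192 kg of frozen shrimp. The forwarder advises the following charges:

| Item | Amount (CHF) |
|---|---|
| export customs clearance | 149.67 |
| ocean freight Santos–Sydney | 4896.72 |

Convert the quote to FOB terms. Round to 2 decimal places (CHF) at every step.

FOB price: CHF 23027.34

Not relevant to the conversion: export clearance — on the seller under both CFR and FOB; already in the CFR price and stays in the FOB price.
From CFR to FOB, the seller no longer bears: freight.
FOB price = 27924.06 − 4896.72 = 23027.34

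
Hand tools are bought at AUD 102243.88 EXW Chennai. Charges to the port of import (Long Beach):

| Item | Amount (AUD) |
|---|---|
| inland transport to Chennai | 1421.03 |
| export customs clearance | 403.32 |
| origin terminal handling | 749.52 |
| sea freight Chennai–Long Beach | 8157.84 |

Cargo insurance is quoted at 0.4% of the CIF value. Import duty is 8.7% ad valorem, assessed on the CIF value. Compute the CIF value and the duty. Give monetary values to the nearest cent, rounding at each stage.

CIF value: AUD 113429.31; import duty: AUD 9868.35

Let C be the CIF value. C = EXW price + pre-shipment costs + freight + 0.4% × C
C − 0.4% × C = 102243.88 + 1421.03 + 403.32 + 749.52 + 8157.84
0.996 × C = 112975.59
C = 112975.59 / 0.996 = 113429.31
Insurance premium = 0.4% × 113429.31 = 453.72
Import duty = 113429.31 × 8.7% = 9868.35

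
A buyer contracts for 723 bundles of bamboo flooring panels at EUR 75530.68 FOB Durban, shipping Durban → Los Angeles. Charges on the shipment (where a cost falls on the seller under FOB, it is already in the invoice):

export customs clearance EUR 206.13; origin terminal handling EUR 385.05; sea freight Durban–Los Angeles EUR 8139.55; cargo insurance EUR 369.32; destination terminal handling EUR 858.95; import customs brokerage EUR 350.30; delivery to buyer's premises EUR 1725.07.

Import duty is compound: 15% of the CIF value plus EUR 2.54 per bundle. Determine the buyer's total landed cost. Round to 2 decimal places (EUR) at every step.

FOB: the seller bears costs until goods are on board at the origin port; the buyer bears freight, insurance and all costs thereafter.
Already in the invoice (seller's account under FOB): export clearance, origin terminal — exclude.
CIF value = FOB price + freight + insurance = 75530.68 + 8139.55 + 369.32 = 84039.55
Ad valorem component: 84039.55 × 15% = 12605.93
Specific component: 723 × 2.54 = 1836.42
Import duty = 12605.93 + 1836.42 = 14442.35
Buyer bears: freight 8139.55 + insurance 369.32 + destination terminal 858.95 + brokerage 350.30 + delivery 1725.07 + duty 14442.35 = 25885.54
Landed cost = invoice 75530.68 + 25885.54 = 101416.22

Total landed cost: EUR 101416.22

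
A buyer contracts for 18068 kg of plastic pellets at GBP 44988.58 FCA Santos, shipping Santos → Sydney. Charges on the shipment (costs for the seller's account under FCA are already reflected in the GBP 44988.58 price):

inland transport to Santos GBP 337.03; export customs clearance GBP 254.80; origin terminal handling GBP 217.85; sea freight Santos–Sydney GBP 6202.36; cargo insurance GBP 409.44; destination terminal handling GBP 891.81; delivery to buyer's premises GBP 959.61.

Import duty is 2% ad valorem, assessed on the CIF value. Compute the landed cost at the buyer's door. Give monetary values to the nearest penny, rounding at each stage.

Total landed cost: GBP 54706.01

FCA: the seller delivers export-cleared goods to the carrier; the buyer bears costs from that point.
Already in the invoice (seller's account under FCA): inland to port, export clearance — exclude.
CIF value = FCA price + origin terminal + freight + insurance = 44988.58 + 217.85 + 6202.36 + 409.44 = 51818.23
Import duty = 51818.23 × 2% = 1036.36
Buyer bears: origin terminal 217.85 + freight 6202.36 + insurance 409.44 + destination terminal 891.81 + delivery 959.61 + duty 1036.36 = 9717.43
Landed cost = invoice 44988.58 + 9717.43 = 54706.01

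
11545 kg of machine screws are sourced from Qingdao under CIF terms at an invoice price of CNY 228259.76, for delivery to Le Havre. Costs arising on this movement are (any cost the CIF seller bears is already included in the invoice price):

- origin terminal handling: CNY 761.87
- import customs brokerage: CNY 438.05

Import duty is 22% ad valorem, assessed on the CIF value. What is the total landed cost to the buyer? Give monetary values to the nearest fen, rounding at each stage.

Total landed cost: CNY 278914.96

CIF: the seller pays costs through ocean freight and marine insurance to the destination port.
Already in the invoice (seller's account under CIF): origin terminal — exclude.
The CIF price already equals the CIF value: 228259.76
Import duty = 228259.76 × 22% = 50217.15
Buyer bears: brokerage 438.05 + duty 50217.15 = 50655.20
Landed cost = invoice 228259.76 + 50655.20 = 278914.96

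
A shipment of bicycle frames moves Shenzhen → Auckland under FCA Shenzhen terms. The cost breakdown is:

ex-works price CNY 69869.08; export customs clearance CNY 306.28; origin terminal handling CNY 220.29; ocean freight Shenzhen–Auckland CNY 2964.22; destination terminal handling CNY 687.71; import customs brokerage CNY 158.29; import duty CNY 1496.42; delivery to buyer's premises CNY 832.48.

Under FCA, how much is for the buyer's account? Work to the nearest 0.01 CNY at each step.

Buyer's account: CNY 6359.41

FCA: the seller delivers export-cleared goods to the carrier; the buyer bears costs from that point.
Seller's account: goods 69869.08 + export clearance 306.28 = 70175.36
Buyer's account: origin terminal 220.29 + freight 2964.22 + destination terminal 687.71 + brokerage 158.29 + duty 1496.42 + delivery 832.48 = 6359.41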